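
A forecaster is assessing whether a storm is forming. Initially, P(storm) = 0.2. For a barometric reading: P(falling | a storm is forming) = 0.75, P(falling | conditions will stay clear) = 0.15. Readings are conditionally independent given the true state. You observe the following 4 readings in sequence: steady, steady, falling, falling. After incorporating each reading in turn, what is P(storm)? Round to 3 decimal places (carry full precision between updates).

After 'steady': P(storm) = 0.25·0.2000 / (0.25·0.2000 + 0.85·0.8000) ≈ 0.0685
After 'steady': P(storm) = 0.25·0.0685 / (0.25·0.0685 + 0.85·0.9315) ≈ 0.0212
After 'falling': P(storm) = 0.75·0.0212 / (0.75·0.0212 + 0.15·0.9788) ≈ 0.0976
After 'falling': P(storm) = 0.75·0.0976 / (0.75·0.0976 + 0.15·0.9024) ≈ 0.3509

0.351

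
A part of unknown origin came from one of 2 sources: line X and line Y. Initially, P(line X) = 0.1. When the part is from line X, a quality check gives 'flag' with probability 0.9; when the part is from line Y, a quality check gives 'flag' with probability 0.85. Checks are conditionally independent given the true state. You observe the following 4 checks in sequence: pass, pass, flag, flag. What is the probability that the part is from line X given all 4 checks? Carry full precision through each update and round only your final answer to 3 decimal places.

0.052

After 'pass': P(line X) = 0.1·0.1000 / (0.1·0.1000 + 0.15·0.9000) ≈ 0.0690
After 'pass': P(line X) = 0.1·0.0690 / (0.1·0.0690 + 0.15·0.9310) ≈ 0.0471
After 'flag': P(line X) = 0.9·0.0471 / (0.9·0.0471 + 0.85·0.9529) ≈ 0.0497
After 'flag': P(line X) = 0.9·0.0497 / (0.9·0.0497 + 0.85·0.9503) ≈ 0.0525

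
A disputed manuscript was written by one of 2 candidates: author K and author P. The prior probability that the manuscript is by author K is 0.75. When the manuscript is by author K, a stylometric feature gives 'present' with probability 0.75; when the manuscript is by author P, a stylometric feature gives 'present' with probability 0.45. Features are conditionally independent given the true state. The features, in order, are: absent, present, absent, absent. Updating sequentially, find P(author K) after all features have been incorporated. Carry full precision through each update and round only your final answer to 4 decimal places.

0.3195

After 'absent': P(author K) = 0.25·0.7500 / (0.25·0.7500 + 0.55·0.2500) ≈ 0.5769
After 'present': P(author K) = 0.75·0.5769 / (0.75·0.5769 + 0.45·0.4231) ≈ 0.6944
After 'absent': P(author K) = 0.25·0.6944 / (0.25·0.6944 + 0.55·0.3056) ≈ 0.5081
After 'absent': P(author K) = 0.25·0.5081 / (0.25·0.5081 + 0.55·0.4919) ≈ 0.3195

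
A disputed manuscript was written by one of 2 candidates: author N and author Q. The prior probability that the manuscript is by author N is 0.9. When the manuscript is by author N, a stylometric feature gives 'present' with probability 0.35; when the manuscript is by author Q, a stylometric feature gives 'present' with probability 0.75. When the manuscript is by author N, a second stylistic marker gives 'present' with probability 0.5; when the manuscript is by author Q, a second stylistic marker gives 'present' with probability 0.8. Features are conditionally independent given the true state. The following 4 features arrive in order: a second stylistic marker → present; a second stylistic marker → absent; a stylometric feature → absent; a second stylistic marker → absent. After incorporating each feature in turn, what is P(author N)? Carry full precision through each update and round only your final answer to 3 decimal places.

After a second stylistic marker='present': P(author N) = 0.5·0.9000 / (0.5·0.9000 + 0.8·0.1000) ≈ 0.8491
After a second stylistic marker='absent': P(author N) = 0.5·0.8491 / (0.5·0.8491 + 0.2·0.1509) ≈ 0.9336
After a stylometric feature='absent': P(author N) = 0.65·0.9336 / (0.65·0.9336 + 0.25·0.0664) ≈ 0.9734
After a second stylistic marker='absent': P(author N) = 0.5·0.9734 / (0.5·0.9734 + 0.2·0.0266) ≈ 0.9892

0.989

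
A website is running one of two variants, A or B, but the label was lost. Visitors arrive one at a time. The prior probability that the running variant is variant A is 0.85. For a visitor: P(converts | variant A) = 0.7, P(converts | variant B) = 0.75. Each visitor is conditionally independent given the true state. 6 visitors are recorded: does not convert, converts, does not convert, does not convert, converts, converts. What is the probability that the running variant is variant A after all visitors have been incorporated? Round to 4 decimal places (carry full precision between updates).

After 'does not convert': P(A) = 0.3·0.8500 / (0.3·0.8500 + 0.25·0.1500) ≈ 0.8718
After 'converts': P(A) = 0.7·0.8718 / (0.7·0.8718 + 0.75·0.1282) ≈ 0.8639
After 'does not convert': P(A) = 0.3·0.8639 / (0.3·0.8639 + 0.25·0.1361) ≈ 0.8839
After 'does not convert': P(A) = 0.3·0.8839 / (0.3·0.8839 + 0.25·0.1161) ≈ 0.9014
After 'converts': P(A) = 0.7·0.9014 / (0.7·0.9014 + 0.75·0.0986) ≈ 0.8951
After 'converts': P(A) = 0.7·0.8951 / (0.7·0.8951 + 0.75·0.1049) ≈ 0.8884

0.8884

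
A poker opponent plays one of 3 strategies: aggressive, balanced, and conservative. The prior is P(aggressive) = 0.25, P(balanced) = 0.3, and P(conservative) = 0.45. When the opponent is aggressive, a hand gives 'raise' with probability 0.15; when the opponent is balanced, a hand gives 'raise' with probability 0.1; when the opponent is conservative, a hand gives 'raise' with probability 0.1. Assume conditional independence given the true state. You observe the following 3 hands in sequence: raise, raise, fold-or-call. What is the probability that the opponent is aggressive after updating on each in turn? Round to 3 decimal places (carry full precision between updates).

0.415

After 'raise': normaliser = 0.15·0.2500 + 0.1·0.3000 + 0.1·0.4500; P(aggressive) ≈ 0.3333, P(balanced) ≈ 0.2667, P(conservative) ≈ 0.4000
After 'raise': normaliser = 0.15·0.3333 + 0.1·0.2667 + 0.1·0.4000; P(aggressive) ≈ 0.4286, P(balanced) ≈ 0.2286, P(conservative) ≈ 0.3429
After 'fold-or-call': normaliser = 0.85·0.4286 + 0.9·0.2286 + 0.9·0.3429; P(aggressive) ≈ 0.4146, P(balanced) ≈ 0.2341, P(conservative) ≈ 0.3512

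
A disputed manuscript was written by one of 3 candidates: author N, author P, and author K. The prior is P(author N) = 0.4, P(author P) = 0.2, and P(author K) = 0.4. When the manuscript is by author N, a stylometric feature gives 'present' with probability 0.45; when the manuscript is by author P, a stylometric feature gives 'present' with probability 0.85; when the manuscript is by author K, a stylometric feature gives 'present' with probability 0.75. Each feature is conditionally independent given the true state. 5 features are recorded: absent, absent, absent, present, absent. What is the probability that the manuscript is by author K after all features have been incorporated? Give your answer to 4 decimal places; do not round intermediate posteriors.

0.0661

Each posterior becomes the prior for the next update.
After 'absent': normaliser = 0.55·0.4000 + 0.15·0.2000 + 0.25·0.4000; P(author N) ≈ 0.6286, P(author P) ≈ 0.0857, P(author K) ≈ 0.2857
After 'absent': normaliser = 0.55·0.6286 + 0.15·0.0857 + 0.25·0.2857; P(author N) ≈ 0.8040, P(author P) ≈ 0.0299, P(author K) ≈ 0.1661
After 'absent': normaliser = 0.55·0.8040 + 0.15·0.0299 + 0.25·0.1661; P(author N) ≈ 0.9058, P(author P) ≈ 0.0092, P(author K) ≈ 0.0851
After 'present': normaliser = 0.45·0.9058 + 0.85·0.0092 + 0.75·0.0851; P(author N) ≈ 0.8506, P(author P) ≈ 0.0163, P(author K) ≈ 0.1331
After 'absent': normaliser = 0.55·0.8506 + 0.15·0.0163 + 0.25·0.1331; P(author N) ≈ 0.9290, P(author P) ≈ 0.0049, P(author K) ≈ 0.0661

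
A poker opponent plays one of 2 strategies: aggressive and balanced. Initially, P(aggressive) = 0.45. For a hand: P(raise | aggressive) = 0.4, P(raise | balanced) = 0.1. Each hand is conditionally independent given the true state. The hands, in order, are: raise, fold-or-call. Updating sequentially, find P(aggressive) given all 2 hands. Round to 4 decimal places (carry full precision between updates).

0.6857

After 'raise': P(aggressive) = 0.4·0.4500 / (0.4·0.4500 + 0.1·0.5500) ≈ 0.7660
After 'fold-or-call': P(aggressive) = 0.6·0.7660 / (0.6·0.7660 + 0.9·0.2340) ≈ 0.6857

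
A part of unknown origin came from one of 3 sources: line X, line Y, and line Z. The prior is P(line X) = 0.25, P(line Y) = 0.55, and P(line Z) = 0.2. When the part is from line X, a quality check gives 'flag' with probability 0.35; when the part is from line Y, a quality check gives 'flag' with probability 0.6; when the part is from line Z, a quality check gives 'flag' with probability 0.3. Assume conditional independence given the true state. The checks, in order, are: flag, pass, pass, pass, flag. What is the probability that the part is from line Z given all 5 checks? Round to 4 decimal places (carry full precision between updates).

After 'flag': normaliser = 0.35·0.2500 + 0.6·0.5500 + 0.3·0.2000; P(line X) ≈ 0.1832, P(line Y) ≈ 0.6911, P(line Z) ≈ 0.1257
After 'pass': normaliser = 0.65·0.1832 + 0.4·0.6911 + 0.7·0.1257; P(line X) ≈ 0.2463, P(line Y) ≈ 0.5717, P(line Z) ≈ 0.1819
After 'pass': normaliser = 0.65·0.2463 + 0.4·0.5717 + 0.7·0.1819; P(line X) ≈ 0.3102, P(line Y) ≈ 0.4431, P(line Z) ≈ 0.2467
After 'pass': normaliser = 0.65·0.3102 + 0.4·0.4431 + 0.7·0.2467; P(line X) ≈ 0.3656, P(line Y) ≈ 0.3213, P(line Z) ≈ 0.3131
After 'flag': normaliser = 0.35·0.3656 + 0.6·0.3213 + 0.3·0.3131; P(line X) ≈ 0.3086, P(line Y) ≈ 0.4649, P(line Z) ≈ 0.2265

0.2265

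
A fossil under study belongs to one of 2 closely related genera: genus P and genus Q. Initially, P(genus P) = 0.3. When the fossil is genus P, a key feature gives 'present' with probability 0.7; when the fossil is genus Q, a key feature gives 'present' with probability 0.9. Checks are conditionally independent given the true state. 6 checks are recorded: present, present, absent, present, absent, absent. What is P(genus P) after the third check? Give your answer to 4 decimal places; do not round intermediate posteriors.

0.4375

After 'present': P(genus P) = 0.7·0.3000 / (0.7·0.3000 + 0.9·0.7000) ≈ 0.2500
After 'present': P(genus P) = 0.7·0.2500 / (0.7·0.2500 + 0.9·0.7500) ≈ 0.2059
After 'absent': P(genus P) = 0.3·0.2059 / (0.3·0.2059 + 0.1·0.7941) ≈ 0.4375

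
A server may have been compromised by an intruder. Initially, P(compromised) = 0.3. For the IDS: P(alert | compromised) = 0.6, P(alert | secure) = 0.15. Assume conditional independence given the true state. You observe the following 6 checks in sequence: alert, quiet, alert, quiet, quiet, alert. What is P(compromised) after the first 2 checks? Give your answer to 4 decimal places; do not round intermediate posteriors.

0.4465

After 'alert': P(compromised) = 0.6·0.3000 / (0.6·0.3000 + 0.15·0.7000) ≈ 0.6316
After 'quiet': P(compromised) = 0.4·0.6316 / (0.4·0.6316 + 0.85·0.3684) ≈ 0.4465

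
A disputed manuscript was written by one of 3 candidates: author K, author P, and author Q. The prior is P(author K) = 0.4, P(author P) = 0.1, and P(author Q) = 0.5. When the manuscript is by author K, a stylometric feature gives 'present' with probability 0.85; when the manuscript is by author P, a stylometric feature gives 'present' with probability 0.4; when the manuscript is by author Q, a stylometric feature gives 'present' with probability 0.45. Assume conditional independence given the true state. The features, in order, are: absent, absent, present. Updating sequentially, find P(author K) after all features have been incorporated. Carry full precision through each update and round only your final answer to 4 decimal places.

After 'absent': normaliser = 0.15·0.4000 + 0.6·0.1000 + 0.55·0.5000; P(author K) ≈ 0.1519, P(author P) ≈ 0.1519, P(author Q) ≈ 0.6962
After 'absent': normaliser = 0.15·0.1519 + 0.6·0.1519 + 0.55·0.6962; P(author K) ≈ 0.0459, P(author P) ≈ 0.1834, P(author Q) ≈ 0.7707
After 'present': normaliser = 0.85·0.0459 + 0.4·0.1834 + 0.45·0.7707; P(author K) ≈ 0.0849, P(author P) ≈ 0.1598, P(author Q) ≈ 0.7553

0.0849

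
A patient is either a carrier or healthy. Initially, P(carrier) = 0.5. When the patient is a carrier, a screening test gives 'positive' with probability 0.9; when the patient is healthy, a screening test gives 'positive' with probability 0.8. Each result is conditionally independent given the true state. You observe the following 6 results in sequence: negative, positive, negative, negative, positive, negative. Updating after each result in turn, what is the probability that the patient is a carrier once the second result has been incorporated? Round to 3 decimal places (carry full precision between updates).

After 'negative': P(carrier) = 0.1·0.5000 / (0.1·0.5000 + 0.2·0.5000) ≈ 0.3333
After 'positive': P(carrier) = 0.9·0.3333 / (0.9·0.3333 + 0.8·0.6667) ≈ 0.3600

0.360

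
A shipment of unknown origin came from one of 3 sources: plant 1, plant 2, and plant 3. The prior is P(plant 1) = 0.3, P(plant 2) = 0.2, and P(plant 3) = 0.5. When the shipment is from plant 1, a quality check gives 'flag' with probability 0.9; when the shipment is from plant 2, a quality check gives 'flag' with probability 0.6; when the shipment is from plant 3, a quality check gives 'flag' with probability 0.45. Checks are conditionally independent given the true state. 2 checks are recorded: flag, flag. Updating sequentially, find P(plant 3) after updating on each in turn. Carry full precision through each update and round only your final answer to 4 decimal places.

0.2432

Apply Bayes' rule sequentially, carrying P(plant 3) forward.
After 'flag': normaliser = 0.9·0.3000 + 0.6·0.2000 + 0.45·0.5000; P(plant 1) ≈ 0.4390, P(plant 2) ≈ 0.1951, P(plant 3) ≈ 0.3659
After 'flag': normaliser = 0.9·0.4390 + 0.6·0.1951 + 0.45·0.3659; P(plant 1) ≈ 0.5838, P(plant 2) ≈ 0.1730, P(plant 3) ≈ 0.2432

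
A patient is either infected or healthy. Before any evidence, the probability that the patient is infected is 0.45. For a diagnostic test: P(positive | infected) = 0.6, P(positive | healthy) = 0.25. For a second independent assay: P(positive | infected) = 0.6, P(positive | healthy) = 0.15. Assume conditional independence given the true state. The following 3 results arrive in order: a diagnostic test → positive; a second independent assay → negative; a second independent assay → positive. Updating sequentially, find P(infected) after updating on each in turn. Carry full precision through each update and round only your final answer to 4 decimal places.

0.7871

Each posterior becomes the prior for the next update.
After a diagnostic test='positive': P(infected) = 0.6·0.4500 / (0.6·0.4500 + 0.25·0.5500) ≈ 0.6626
After a second independent assay='negative': P(infected) = 0.4·0.6626 / (0.4·0.6626 + 0.85·0.3374) ≈ 0.4803
After a second independent assay='positive': P(infected) = 0.6·0.4803 / (0.6·0.4803 + 0.15·0.5197) ≈ 0.7871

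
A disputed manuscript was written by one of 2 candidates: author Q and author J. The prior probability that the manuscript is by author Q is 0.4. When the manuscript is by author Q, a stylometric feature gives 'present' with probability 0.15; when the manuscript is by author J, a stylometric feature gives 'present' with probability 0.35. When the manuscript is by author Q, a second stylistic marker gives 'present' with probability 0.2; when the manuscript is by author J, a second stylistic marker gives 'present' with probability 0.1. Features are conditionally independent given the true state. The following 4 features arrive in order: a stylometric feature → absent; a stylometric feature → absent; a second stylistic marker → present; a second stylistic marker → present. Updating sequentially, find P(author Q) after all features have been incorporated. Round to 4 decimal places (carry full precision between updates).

After a stylometric feature='absent': P(author Q) = 0.85·0.4000 / (0.85·0.4000 + 0.65·0.6000) ≈ 0.4658
After a stylometric feature='absent': P(author Q) = 0.85·0.4658 / (0.85·0.4658 + 0.65·0.5342) ≈ 0.5327
After a second stylistic marker='present': P(author Q) = 0.2·0.5327 / (0.2·0.5327 + 0.1·0.4673) ≈ 0.6951
After a second stylistic marker='present': P(author Q) = 0.2·0.6951 / (0.2·0.6951 + 0.1·0.3049) ≈ 0.8201

0.8201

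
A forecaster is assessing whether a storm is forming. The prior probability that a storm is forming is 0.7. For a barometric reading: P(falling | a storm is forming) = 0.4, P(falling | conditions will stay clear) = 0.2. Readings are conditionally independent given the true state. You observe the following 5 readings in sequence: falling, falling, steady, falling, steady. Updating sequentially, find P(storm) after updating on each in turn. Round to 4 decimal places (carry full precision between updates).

0.9130

Each posterior becomes the prior for the next update.
After 'falling': P(storm) = 0.4·0.7000 / (0.4·0.7000 + 0.2·0.3000) ≈ 0.8235
After 'falling': P(storm) = 0.4·0.8235 / (0.4·0.8235 + 0.2·0.1765) ≈ 0.9032
After 'steady': P(storm) = 0.6·0.9032 / (0.6·0.9032 + 0.8·0.0968) ≈ 0.8750
After 'falling': P(storm) = 0.4·0.8750 / (0.4·0.8750 + 0.2·0.1250) ≈ 0.9333
After 'steady': P(storm) = 0.6·0.9333 / (0.6·0.9333 + 0.8·0.0667) ≈ 0.9130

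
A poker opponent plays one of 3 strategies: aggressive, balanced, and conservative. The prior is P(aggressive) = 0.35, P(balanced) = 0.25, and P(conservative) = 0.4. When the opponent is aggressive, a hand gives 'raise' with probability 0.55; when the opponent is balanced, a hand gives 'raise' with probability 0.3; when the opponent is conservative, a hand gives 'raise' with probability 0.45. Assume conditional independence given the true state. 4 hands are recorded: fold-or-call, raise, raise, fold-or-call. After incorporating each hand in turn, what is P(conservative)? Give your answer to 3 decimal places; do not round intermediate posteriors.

0.430

Apply Bayes' rule sequentially, carrying P(conservative) forward.
After 'fold-or-call': normaliser = 0.45·0.3500 + 0.7·0.2500 + 0.55·0.4000; P(aggressive) ≈ 0.2851, P(balanced) ≈ 0.3167, P(conservative) ≈ 0.3982
After 'raise': normaliser = 0.55·0.2851 + 0.3·0.3167 + 0.45·0.3982; P(aggressive) ≈ 0.3638, P(balanced) ≈ 0.2205, P(conservative) ≈ 0.4157
After 'raise': normaliser = 0.55·0.3638 + 0.3·0.2205 + 0.45·0.4157; P(aggressive) ≈ 0.4414, P(balanced) ≈ 0.1459, P(conservative) ≈ 0.4127
After 'fold-or-call': normaliser = 0.45·0.4414 + 0.7·0.1459 + 0.55·0.4127; P(aggressive) ≈ 0.3764, P(balanced) ≈ 0.1935, P(conservative) ≈ 0.4301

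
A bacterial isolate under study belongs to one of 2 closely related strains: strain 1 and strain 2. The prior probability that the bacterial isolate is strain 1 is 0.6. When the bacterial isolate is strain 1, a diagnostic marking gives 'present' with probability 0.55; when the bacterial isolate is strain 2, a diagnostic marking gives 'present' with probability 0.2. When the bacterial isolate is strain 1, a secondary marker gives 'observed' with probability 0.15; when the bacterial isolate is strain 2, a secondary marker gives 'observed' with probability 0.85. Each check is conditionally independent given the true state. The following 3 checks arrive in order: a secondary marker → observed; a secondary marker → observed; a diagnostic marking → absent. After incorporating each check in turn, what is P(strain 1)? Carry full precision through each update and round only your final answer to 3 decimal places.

0.026

After a secondary marker='observed': P(strain 1) = 0.15·0.6000 / (0.15·0.6000 + 0.85·0.4000) ≈ 0.2093
After a secondary marker='observed': P(strain 1) = 0.15·0.2093 / (0.15·0.2093 + 0.85·0.7907) ≈ 0.0446
After a diagnostic marking='absent': P(strain 1) = 0.45·0.0446 / (0.45·0.0446 + 0.8·0.9554) ≈ 0.0256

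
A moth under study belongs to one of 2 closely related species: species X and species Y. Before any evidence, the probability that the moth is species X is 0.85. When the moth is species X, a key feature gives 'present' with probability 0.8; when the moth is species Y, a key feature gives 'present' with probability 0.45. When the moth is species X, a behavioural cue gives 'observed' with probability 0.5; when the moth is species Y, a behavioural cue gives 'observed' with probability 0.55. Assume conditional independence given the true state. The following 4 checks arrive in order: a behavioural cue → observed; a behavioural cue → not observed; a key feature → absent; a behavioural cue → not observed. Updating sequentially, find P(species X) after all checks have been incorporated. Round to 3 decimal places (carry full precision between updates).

After a behavioural cue='observed': P(species X) = 0.5·0.8500 / (0.5·0.8500 + 0.55·0.1500) ≈ 0.8374
After a behavioural cue='not observed': P(species X) = 0.5·0.8374 / (0.5·0.8374 + 0.45·0.1626) ≈ 0.8513
After a key feature='absent': P(species X) = 0.2·0.8513 / (0.2·0.8513 + 0.55·0.1487) ≈ 0.6755
After a behavioural cue='not observed': P(species X) = 0.5·0.6755 / (0.5·0.6755 + 0.45·0.3245) ≈ 0.6981

0.698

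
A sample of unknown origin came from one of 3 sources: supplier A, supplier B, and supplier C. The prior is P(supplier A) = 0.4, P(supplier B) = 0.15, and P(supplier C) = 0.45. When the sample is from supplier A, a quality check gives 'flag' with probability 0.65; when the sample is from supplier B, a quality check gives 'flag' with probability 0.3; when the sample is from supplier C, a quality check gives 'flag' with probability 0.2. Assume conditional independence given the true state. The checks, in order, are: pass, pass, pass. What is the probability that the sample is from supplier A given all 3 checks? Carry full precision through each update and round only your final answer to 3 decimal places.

After 'pass': normaliser = 0.35·0.4000 + 0.7·0.1500 + 0.8·0.4500; P(supplier A) ≈ 0.2314, P(supplier B) ≈ 0.1736, P(supplier C) ≈ 0.5950
After 'pass': normaliser = 0.35·0.2314 + 0.7·0.1736 + 0.8·0.5950; P(supplier A) ≈ 0.1194, P(supplier B) ≈ 0.1790, P(supplier C) ≈ 0.7016
After 'pass': normaliser = 0.35·0.1194 + 0.7·0.1790 + 0.8·0.7016; P(supplier A) ≈ 0.0574, P(supplier B) ≈ 0.1721, P(supplier C) ≈ 0.7706

0.057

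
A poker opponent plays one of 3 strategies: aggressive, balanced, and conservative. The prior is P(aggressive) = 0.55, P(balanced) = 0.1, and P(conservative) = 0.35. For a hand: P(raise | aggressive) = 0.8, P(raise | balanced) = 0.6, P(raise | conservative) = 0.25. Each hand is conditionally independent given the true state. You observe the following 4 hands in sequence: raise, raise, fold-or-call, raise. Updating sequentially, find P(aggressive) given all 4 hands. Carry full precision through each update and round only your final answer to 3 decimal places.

After 'raise': normaliser = 0.8·0.5500 + 0.6·0.1000 + 0.25·0.3500; P(aggressive) ≈ 0.7489, P(balanced) ≈ 0.1021, P(conservative) ≈ 0.1489
After 'raise': normaliser = 0.8·0.7489 + 0.6·0.1021 + 0.25·0.1489; P(aggressive) ≈ 0.8588, P(balanced) ≈ 0.0878, P(conservative) ≈ 0.0534
After 'fold-or-call': normaliser = 0.2·0.8588 + 0.4·0.0878 + 0.75·0.0534; P(aggressive) ≈ 0.6956, P(balanced) ≈ 0.1423, P(conservative) ≈ 0.1621
After 'raise': normaliser = 0.8·0.6956 + 0.6·0.1423 + 0.25·0.1621; P(aggressive) ≈ 0.8155, P(balanced) ≈ 0.1251, P(conservative) ≈ 0.0594

0.816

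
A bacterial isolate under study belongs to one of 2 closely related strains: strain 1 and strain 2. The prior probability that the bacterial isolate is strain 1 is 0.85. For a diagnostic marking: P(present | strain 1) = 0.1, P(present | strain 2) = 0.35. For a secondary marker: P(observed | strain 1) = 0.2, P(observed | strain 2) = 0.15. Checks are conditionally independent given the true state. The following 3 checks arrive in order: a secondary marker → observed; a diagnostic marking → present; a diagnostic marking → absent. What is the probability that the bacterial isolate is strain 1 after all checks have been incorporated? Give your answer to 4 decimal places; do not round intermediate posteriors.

0.7493

After a secondary marker='observed': P(strain 1) = 0.2·0.8500 / (0.2·0.8500 + 0.15·0.1500) ≈ 0.8831
After a diagnostic marking='present': P(strain 1) = 0.1·0.8831 / (0.1·0.8831 + 0.35·0.1169) ≈ 0.6834
After a diagnostic marking='absent': P(strain 1) = 0.9·0.6834 / (0.9·0.6834 + 0.65·0.3166) ≈ 0.7493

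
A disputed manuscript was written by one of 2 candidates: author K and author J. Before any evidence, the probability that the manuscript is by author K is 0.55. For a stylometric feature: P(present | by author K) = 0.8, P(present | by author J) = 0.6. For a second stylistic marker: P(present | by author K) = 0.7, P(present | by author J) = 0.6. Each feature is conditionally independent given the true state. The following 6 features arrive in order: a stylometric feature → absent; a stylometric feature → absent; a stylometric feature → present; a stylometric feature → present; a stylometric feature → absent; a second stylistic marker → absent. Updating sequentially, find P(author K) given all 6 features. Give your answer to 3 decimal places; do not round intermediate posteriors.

After a stylometric feature='absent': P(author K) = 0.2·0.5500 / (0.2·0.5500 + 0.4·0.4500) ≈ 0.3793
After a stylometric feature='absent': P(author K) = 0.2·0.3793 / (0.2·0.3793 + 0.4·0.6207) ≈ 0.2340
After a stylometric feature='present': P(author K) = 0.8·0.2340 / (0.8·0.2340 + 0.6·0.7660) ≈ 0.2895
After a stylometric feature='present': P(author K) = 0.8·0.2895 / (0.8·0.2895 + 0.6·0.7105) ≈ 0.3520
After a stylometric feature='absent': P(author K) = 0.2·0.3520 / (0.2·0.3520 + 0.4·0.6480) ≈ 0.2136
After a second stylistic marker='absent': P(author K) = 0.3·0.2136 / (0.3·0.2136 + 0.4·0.7864) ≈ 0.1692

0.169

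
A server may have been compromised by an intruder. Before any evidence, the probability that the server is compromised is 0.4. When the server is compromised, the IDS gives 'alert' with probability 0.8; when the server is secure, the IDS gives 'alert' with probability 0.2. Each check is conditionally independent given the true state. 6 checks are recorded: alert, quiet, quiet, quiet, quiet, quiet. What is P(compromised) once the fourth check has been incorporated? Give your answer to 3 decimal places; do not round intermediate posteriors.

After 'alert': P(compromised) = 0.8·0.4000 / (0.8·0.4000 + 0.2·0.6000) ≈ 0.7273
After 'quiet': P(compromised) = 0.2·0.7273 / (0.2·0.7273 + 0.8·0.2727) ≈ 0.4000
After 'quiet': P(compromised) = 0.2·0.4000 / (0.2·0.4000 + 0.8·0.6000) ≈ 0.1429
After 'quiet': P(compromised) = 0.2·0.1429 / (0.2·0.1429 + 0.8·0.8571) ≈ 0.0400

0.040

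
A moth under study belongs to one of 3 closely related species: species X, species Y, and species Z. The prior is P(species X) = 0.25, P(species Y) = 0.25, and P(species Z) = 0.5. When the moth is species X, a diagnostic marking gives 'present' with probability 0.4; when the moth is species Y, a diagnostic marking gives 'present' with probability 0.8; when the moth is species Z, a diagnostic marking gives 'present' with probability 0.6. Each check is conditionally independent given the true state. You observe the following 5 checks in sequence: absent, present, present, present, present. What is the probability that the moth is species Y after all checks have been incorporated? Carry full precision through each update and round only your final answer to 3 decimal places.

After 'absent': normaliser = 0.6·0.2500 + 0.2·0.2500 + 0.4·0.5000; P(species X) ≈ 0.3750, P(species Y) ≈ 0.1250, P(species Z) ≈ 0.5000
After 'present': normaliser = 0.4·0.3750 + 0.8·0.1250 + 0.6·0.5000; P(species X) ≈ 0.2727, P(species Y) ≈ 0.1818, P(species Z) ≈ 0.5455
After 'present': normaliser = 0.4·0.2727 + 0.8·0.1818 + 0.6·0.5455; P(species X) ≈ 0.1875, P(species Y) ≈ 0.2500, P(species Z) ≈ 0.5625
After 'present': normaliser = 0.4·0.1875 + 0.8·0.2500 + 0.6·0.5625; P(species X) ≈ 0.1224, P(species Y) ≈ 0.3265, P(species Z) ≈ 0.5510
After 'present': normaliser = 0.4·0.1224 + 0.8·0.3265 + 0.6·0.5510; P(species X) ≈ 0.0764, P(species Y) ≈ 0.4076, P(species Z) ≈ 0.5159

0.408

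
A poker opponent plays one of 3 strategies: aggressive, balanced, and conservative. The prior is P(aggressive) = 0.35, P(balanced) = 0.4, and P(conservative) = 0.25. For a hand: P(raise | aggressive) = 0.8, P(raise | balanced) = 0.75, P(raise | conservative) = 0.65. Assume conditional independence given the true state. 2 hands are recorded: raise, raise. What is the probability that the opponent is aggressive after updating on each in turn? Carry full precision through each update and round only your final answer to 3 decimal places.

0.404

Each posterior becomes the prior for the next update.
After 'raise': normaliser = 0.8·0.3500 + 0.75·0.4000 + 0.65·0.2500; P(aggressive) ≈ 0.3771, P(balanced) ≈ 0.4040, P(conservative) ≈ 0.2189
After 'raise': normaliser = 0.8·0.3771 + 0.75·0.4040 + 0.65·0.2189; P(aggressive) ≈ 0.4039, P(balanced) ≈ 0.4057, P(conservative) ≈ 0.1904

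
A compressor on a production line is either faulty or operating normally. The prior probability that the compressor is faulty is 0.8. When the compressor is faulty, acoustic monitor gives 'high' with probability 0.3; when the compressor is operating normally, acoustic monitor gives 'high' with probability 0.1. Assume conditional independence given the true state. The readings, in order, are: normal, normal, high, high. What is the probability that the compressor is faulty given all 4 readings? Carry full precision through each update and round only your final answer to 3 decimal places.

After 'normal': P(faulty) = 0.7·0.8000 / (0.7·0.8000 + 0.9·0.2000) ≈ 0.7568
After 'normal': P(faulty) = 0.7·0.7568 / (0.7·0.7568 + 0.9·0.2432) ≈ 0.7076
After 'high': P(faulty) = 0.3·0.7076 / (0.3·0.7076 + 0.1·0.2924) ≈ 0.8789
After 'high': P(faulty) = 0.3·0.8789 / (0.3·0.8789 + 0.1·0.1211) ≈ 0.9561

0.956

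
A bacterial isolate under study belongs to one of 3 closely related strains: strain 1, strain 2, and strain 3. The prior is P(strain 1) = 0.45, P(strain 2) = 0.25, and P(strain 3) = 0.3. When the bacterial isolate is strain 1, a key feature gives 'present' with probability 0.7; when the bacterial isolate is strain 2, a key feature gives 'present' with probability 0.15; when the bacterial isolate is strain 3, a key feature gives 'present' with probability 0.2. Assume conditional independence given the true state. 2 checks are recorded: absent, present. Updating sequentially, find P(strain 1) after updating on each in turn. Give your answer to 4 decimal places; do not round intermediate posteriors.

After 'absent': normaliser = 0.3·0.4500 + 0.85·0.2500 + 0.8·0.3000; P(strain 1) ≈ 0.2298, P(strain 2) ≈ 0.3617, P(strain 3) ≈ 0.4085
After 'present': normaliser = 0.7·0.2298 + 0.15·0.3617 + 0.2·0.4085; P(strain 1) ≈ 0.5419, P(strain 2) ≈ 0.1828, P(strain 3) ≈ 0.2753

0.5419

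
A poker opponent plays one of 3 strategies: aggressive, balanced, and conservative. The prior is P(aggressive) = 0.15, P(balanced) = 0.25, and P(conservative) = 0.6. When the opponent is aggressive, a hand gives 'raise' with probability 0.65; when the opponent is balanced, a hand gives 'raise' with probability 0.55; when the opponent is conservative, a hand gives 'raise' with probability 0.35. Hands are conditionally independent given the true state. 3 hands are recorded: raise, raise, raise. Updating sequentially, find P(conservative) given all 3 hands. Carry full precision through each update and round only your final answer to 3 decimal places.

0.237

After 'raise': normaliser = 0.65·0.1500 + 0.55·0.2500 + 0.35·0.6000; P(aggressive) ≈ 0.2191, P(balanced) ≈ 0.3090, P(conservative) ≈ 0.4719
After 'raise': normaliser = 0.65·0.2191 + 0.55·0.3090 + 0.35·0.4719; P(aggressive) ≈ 0.2982, P(balanced) ≈ 0.3559, P(conservative) ≈ 0.3459
After 'raise': normaliser = 0.65·0.2982 + 0.55·0.3559 + 0.35·0.3459; P(aggressive) ≈ 0.3796, P(balanced) ≈ 0.3833, P(conservative) ≈ 0.2371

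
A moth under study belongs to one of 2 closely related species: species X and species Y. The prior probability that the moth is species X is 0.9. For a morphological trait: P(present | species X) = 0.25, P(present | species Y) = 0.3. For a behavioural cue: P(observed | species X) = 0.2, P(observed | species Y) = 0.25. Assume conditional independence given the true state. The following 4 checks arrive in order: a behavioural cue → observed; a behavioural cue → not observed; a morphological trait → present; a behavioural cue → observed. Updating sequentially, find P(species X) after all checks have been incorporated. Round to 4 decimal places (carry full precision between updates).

0.8366

After a behavioural cue='observed': P(species X) = 0.2·0.9000 / (0.2·0.9000 + 0.25·0.1000) ≈ 0.8780
After a behavioural cue='not observed': P(species X) = 0.8·0.8780 / (0.8·0.8780 + 0.75·0.1220) ≈ 0.8848
After a morphological trait='present': P(species X) = 0.25·0.8848 / (0.25·0.8848 + 0.3·0.1152) ≈ 0.8649
After a behavioural cue='observed': P(species X) = 0.2·0.8649 / (0.2·0.8649 + 0.25·0.1351) ≈ 0.8366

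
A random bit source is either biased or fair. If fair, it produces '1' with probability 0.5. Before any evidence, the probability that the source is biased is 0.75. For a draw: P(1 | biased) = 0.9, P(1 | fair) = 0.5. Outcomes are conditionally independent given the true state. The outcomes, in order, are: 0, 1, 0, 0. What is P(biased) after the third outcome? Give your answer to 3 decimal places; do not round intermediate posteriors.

Each posterior becomes the prior for the next update.
After '0': P(biased) = 0.1·0.7500 / (0.1·0.7500 + 0.5·0.2500) ≈ 0.3750
After '1': P(biased) = 0.9·0.3750 / (0.9·0.3750 + 0.5·0.6250) ≈ 0.5192
After '0': P(biased) = 0.1·0.5192 / (0.1·0.5192 + 0.5·0.4808) ≈ 0.1776

0.178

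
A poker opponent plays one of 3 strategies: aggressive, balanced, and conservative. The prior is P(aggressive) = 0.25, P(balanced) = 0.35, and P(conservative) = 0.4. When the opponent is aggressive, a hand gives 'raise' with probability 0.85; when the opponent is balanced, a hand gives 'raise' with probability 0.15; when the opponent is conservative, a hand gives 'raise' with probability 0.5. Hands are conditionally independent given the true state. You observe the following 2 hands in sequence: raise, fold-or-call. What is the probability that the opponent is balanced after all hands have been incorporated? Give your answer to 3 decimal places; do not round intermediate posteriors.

0.253

After 'raise': normaliser = 0.85·0.2500 + 0.15·0.3500 + 0.5·0.4000; P(aggressive) ≈ 0.4570, P(balanced) ≈ 0.1129, P(conservative) ≈ 0.4301
After 'fold-or-call': normaliser = 0.15·0.4570 + 0.85·0.1129 + 0.5·0.4301; P(aggressive) ≈ 0.1806, P(balanced) ≈ 0.2528, P(conservative) ≈ 0.5666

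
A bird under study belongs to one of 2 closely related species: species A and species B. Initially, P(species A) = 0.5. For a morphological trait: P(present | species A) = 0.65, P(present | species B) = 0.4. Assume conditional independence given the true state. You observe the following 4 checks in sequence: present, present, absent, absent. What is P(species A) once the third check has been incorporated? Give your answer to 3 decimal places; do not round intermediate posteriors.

After 'present': P(species A) = 0.65·0.5000 / (0.65·0.5000 + 0.4·0.5000) ≈ 0.6190
After 'present': P(species A) = 0.65·0.6190 / (0.65·0.6190 + 0.4·0.3810) ≈ 0.7253
After 'absent': P(species A) = 0.35·0.7253 / (0.35·0.7253 + 0.6·0.2747) ≈ 0.6064

0.606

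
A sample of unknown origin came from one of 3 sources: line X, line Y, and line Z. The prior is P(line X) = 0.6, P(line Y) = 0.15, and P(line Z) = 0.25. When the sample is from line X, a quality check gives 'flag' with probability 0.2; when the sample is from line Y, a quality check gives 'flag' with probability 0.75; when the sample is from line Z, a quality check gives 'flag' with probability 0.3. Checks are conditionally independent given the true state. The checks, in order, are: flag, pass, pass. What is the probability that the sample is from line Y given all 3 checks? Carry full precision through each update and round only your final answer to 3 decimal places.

After 'flag': normaliser = 0.2·0.6000 + 0.75·0.1500 + 0.3·0.2500; P(line X) ≈ 0.3902, P(line Y) ≈ 0.3659, P(line Z) ≈ 0.2439
After 'pass': normaliser = 0.8·0.3902 + 0.25·0.3659 + 0.7·0.2439; P(line X) ≈ 0.5435, P(line Y) ≈ 0.1592, P(line Z) ≈ 0.2972
After 'pass': normaliser = 0.8·0.5435 + 0.25·0.1592 + 0.7·0.2972; P(line X) ≈ 0.6369, P(line Y) ≈ 0.0583, P(line Z) ≈ 0.3048

0.058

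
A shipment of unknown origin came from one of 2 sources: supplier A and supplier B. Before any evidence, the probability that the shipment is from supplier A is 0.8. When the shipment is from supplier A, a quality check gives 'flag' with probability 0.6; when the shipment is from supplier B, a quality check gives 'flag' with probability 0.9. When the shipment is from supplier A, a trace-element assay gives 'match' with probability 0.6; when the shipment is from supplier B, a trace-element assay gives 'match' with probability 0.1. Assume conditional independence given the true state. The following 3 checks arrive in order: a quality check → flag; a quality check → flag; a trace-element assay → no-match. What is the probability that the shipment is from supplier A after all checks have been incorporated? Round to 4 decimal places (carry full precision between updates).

After a quality check='flag': P(supplier A) = 0.6·0.8000 / (0.6·0.8000 + 0.9·0.2000) ≈ 0.7273
After a quality check='flag': P(supplier A) = 0.6·0.7273 / (0.6·0.7273 + 0.9·0.2727) ≈ 0.6400
After a trace-element assay='no-match': P(supplier A) = 0.4·0.6400 / (0.4·0.6400 + 0.9·0.3600) ≈ 0.4414

0.4414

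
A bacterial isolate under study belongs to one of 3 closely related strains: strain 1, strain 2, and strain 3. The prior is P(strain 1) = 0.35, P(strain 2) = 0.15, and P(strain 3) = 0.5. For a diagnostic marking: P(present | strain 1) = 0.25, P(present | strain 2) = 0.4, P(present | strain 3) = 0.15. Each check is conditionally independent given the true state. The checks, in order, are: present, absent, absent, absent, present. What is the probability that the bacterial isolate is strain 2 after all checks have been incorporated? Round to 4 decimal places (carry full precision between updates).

0.2431

After 'present': normaliser = 0.25·0.3500 + 0.4·0.1500 + 0.15·0.5000; P(strain 1) ≈ 0.3933, P(strain 2) ≈ 0.2697, P(strain 3) ≈ 0.3371
After 'absent': normaliser = 0.75·0.3933 + 0.6·0.2697 + 0.85·0.3371; P(strain 1) ≈ 0.3968, P(strain 2) ≈ 0.2177, P(strain 3) ≈ 0.3855
After 'absent': normaliser = 0.75·0.3968 + 0.6·0.2177 + 0.85·0.3855; P(strain 1) ≈ 0.3937, P(strain 2) ≈ 0.1728, P(strain 3) ≈ 0.4335
After 'absent': normaliser = 0.75·0.3937 + 0.6·0.1728 + 0.85·0.4335; P(strain 1) ≈ 0.3848, P(strain 2) ≈ 0.1351, P(strain 3) ≈ 0.4801
After 'present': normaliser = 0.25·0.3848 + 0.4·0.1351 + 0.15·0.4801; P(strain 1) ≈ 0.4328, P(strain 2) ≈ 0.2431, P(strain 3) ≈ 0.3240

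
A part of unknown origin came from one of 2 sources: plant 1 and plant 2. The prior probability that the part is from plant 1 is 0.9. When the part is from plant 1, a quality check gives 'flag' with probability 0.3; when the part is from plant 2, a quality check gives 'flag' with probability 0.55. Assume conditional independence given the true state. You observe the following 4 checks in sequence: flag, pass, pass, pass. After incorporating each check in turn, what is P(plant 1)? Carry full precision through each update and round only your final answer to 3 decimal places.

After 'flag': P(plant 1) = 0.3·0.9000 / (0.3·0.9000 + 0.55·0.1000) ≈ 0.8308
After 'pass': P(plant 1) = 0.7·0.8308 / (0.7·0.8308 + 0.45·0.1692) ≈ 0.8842
After 'pass': P(plant 1) = 0.7·0.8842 / (0.7·0.8842 + 0.45·0.1158) ≈ 0.9224
After 'pass': P(plant 1) = 0.7·0.9224 / (0.7·0.9224 + 0.45·0.0776) ≈ 0.9487

0.949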